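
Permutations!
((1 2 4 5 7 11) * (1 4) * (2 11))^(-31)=((1 11 4 5 7 2))^(-31)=(1 2 7 5 4 11)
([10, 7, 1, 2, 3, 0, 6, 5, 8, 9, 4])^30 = (0 7 2 4)(1 3 10 5)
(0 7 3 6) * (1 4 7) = (0 1 4 7 3 6) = [1, 4, 2, 6, 7, 5, 0, 3]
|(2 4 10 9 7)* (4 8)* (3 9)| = 7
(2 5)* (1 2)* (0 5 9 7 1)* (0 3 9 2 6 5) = (1 6 5 3 9 7) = [0, 6, 2, 9, 4, 3, 5, 1, 8, 7]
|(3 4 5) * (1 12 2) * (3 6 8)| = |(1 12 2)(3 4 5 6 8)| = 15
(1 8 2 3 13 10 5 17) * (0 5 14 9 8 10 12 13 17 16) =(0 5 16)(1 10 14 9 8 2 3 17)(12 13) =[5, 10, 3, 17, 4, 16, 6, 7, 2, 8, 14, 11, 13, 12, 9, 15, 0, 1]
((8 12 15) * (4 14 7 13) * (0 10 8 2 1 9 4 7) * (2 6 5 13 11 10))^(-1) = ((0 2 1 9 4 14)(5 13 7 11 10 8 12 15 6))^(-1) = (0 14 4 9 1 2)(5 6 15 12 8 10 11 7 13)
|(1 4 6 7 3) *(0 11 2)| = |(0 11 2)(1 4 6 7 3)| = 15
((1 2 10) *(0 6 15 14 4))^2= (0 15 4 6 14)(1 10 2)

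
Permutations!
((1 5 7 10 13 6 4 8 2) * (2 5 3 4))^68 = (1 6 10 5 4)(2 13 7 8 3)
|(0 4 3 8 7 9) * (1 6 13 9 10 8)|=21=|(0 4 3 1 6 13 9)(7 10 8)|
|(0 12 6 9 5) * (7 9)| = |(0 12 6 7 9 5)| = 6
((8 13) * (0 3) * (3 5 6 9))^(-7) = ((0 5 6 9 3)(8 13))^(-7) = (0 9 5 3 6)(8 13)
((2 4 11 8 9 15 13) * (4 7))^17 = ((2 7 4 11 8 9 15 13))^17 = (2 7 4 11 8 9 15 13)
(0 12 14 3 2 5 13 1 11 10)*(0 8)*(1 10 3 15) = (0 12 14 15 1 11 3 2 5 13 10 8) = [12, 11, 5, 2, 4, 13, 6, 7, 0, 9, 8, 3, 14, 10, 15, 1]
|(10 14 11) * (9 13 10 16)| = 6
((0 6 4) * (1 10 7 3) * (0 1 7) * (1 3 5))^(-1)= (0 10 1 5 7 3 4 6)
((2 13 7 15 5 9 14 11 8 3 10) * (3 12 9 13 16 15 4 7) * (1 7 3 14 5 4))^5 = ((1 7)(2 16 15 4 3 10)(5 13 14 11 8 12 9))^5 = (1 7)(2 10 3 4 15 16)(5 12 11 13 9 8 14)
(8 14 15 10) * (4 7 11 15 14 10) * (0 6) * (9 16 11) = (0 6)(4 7 9 16 11 15)(8 10) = [6, 1, 2, 3, 7, 5, 0, 9, 10, 16, 8, 15, 12, 13, 14, 4, 11]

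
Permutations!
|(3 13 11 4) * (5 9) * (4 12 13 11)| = |(3 11 12 13 4)(5 9)| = 10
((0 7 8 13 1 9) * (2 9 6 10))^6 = (0 10 13)(1 7 2)(6 8 9)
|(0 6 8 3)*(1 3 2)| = 6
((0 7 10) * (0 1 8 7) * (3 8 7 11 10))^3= ((1 7 3 8 11 10))^3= (1 8)(3 10)(7 11)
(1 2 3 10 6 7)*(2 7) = (1 7)(2 3 10 6) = [0, 7, 3, 10, 4, 5, 2, 1, 8, 9, 6]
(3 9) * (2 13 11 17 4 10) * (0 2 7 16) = [2, 1, 13, 9, 10, 5, 6, 16, 8, 3, 7, 17, 12, 11, 14, 15, 0, 4] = (0 2 13 11 17 4 10 7 16)(3 9)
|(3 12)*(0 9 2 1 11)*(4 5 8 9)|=|(0 4 5 8 9 2 1 11)(3 12)|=8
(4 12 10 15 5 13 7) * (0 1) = (0 1)(4 12 10 15 5 13 7) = [1, 0, 2, 3, 12, 13, 6, 4, 8, 9, 15, 11, 10, 7, 14, 5]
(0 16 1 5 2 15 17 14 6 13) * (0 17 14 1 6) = (0 16 6 13 17 1 5 2 15 14) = [16, 5, 15, 3, 4, 2, 13, 7, 8, 9, 10, 11, 12, 17, 0, 14, 6, 1]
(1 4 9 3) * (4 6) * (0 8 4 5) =[8, 6, 2, 1, 9, 0, 5, 7, 4, 3] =(0 8 4 9 3 1 6 5)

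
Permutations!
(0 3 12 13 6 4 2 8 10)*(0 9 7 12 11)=(0 3 11)(2 8 10 9 7 12 13 6 4)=[3, 1, 8, 11, 2, 5, 4, 12, 10, 7, 9, 0, 13, 6]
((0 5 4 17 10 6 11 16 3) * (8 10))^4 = ((0 5 4 17 8 10 6 11 16 3))^4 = (0 8 16 4 6)(3 17 11 5 10)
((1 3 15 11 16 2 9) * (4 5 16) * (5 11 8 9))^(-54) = (16)(1 3 15 8 9)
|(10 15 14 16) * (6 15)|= 5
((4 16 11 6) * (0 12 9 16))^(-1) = (0 4 6 11 16 9 12)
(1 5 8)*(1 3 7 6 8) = (1 5)(3 7 6 8) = [0, 5, 2, 7, 4, 1, 8, 6, 3]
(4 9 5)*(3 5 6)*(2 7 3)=(2 7 3 5 4 9 6)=[0, 1, 7, 5, 9, 4, 2, 3, 8, 6]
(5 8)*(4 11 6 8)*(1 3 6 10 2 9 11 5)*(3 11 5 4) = (1 11 10 2 9 5 3 6 8) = [0, 11, 9, 6, 4, 3, 8, 7, 1, 5, 2, 10]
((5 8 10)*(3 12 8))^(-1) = (3 5 10 8 12)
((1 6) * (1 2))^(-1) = (1 2 6)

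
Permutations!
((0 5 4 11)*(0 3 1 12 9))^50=(0 4 3 12)(1 9 5 11)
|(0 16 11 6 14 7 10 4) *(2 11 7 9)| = 5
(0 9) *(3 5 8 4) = (0 9)(3 5 8 4) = [9, 1, 2, 5, 3, 8, 6, 7, 4, 0]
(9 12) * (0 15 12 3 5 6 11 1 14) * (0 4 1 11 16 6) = (0 15 12 9 3 5)(1 14 4)(6 16) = [15, 14, 2, 5, 1, 0, 16, 7, 8, 3, 10, 11, 9, 13, 4, 12, 6]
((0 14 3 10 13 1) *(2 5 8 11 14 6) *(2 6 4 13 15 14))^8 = (15)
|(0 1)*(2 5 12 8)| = 4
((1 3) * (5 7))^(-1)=(1 3)(5 7)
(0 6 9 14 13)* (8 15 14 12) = (0 6 9 12 8 15 14 13) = [6, 1, 2, 3, 4, 5, 9, 7, 15, 12, 10, 11, 8, 0, 13, 14]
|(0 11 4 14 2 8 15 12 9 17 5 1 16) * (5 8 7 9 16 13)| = |(0 11 4 14 2 7 9 17 8 15 12 16)(1 13 5)| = 12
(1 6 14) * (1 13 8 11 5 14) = (1 6)(5 14 13 8 11) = [0, 6, 2, 3, 4, 14, 1, 7, 11, 9, 10, 5, 12, 8, 13]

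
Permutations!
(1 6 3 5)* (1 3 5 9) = [0, 6, 2, 9, 4, 3, 5, 7, 8, 1] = (1 6 5 3 9)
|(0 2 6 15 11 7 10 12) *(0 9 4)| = 10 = |(0 2 6 15 11 7 10 12 9 4)|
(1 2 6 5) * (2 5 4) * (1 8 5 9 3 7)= [0, 9, 6, 7, 2, 8, 4, 1, 5, 3]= (1 9 3 7)(2 6 4)(5 8)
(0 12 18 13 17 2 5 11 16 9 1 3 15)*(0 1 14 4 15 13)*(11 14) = (0 12 18)(1 3 13 17 2 5 14 4 15)(9 11 16) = [12, 3, 5, 13, 15, 14, 6, 7, 8, 11, 10, 16, 18, 17, 4, 1, 9, 2, 0]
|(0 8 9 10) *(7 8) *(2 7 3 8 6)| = |(0 3 8 9 10)(2 7 6)| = 15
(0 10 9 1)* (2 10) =(0 2 10 9 1) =[2, 0, 10, 3, 4, 5, 6, 7, 8, 1, 9]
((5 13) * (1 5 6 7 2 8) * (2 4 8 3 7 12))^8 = ((1 5 13 6 12 2 3 7 4 8))^8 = (1 4 3 12 13)(2 6 5 8 7)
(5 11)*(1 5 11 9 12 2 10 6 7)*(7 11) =(1 5 9 12 2 10 6 11 7) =[0, 5, 10, 3, 4, 9, 11, 1, 8, 12, 6, 7, 2]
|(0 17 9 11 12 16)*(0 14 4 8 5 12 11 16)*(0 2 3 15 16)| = |(0 17 9)(2 3 15 16 14 4 8 5 12)| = 9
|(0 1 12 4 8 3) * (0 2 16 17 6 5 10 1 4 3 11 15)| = 45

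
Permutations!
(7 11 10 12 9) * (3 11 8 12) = (3 11 10)(7 8 12 9) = [0, 1, 2, 11, 4, 5, 6, 8, 12, 7, 3, 10, 9]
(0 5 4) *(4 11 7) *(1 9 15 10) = (0 5 11 7 4)(1 9 15 10) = [5, 9, 2, 3, 0, 11, 6, 4, 8, 15, 1, 7, 12, 13, 14, 10]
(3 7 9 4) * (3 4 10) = [0, 1, 2, 7, 4, 5, 6, 9, 8, 10, 3] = (3 7 9 10)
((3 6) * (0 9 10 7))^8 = (10)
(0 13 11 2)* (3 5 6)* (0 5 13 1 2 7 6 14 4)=(0 1 2 5 14 4)(3 13 11 7 6)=[1, 2, 5, 13, 0, 14, 3, 6, 8, 9, 10, 7, 12, 11, 4]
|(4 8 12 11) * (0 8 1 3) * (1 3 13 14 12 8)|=8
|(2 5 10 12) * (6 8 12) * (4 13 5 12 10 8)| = 6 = |(2 12)(4 13 5 8 10 6)|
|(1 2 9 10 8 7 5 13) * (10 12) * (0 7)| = |(0 7 5 13 1 2 9 12 10 8)| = 10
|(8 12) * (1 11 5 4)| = 4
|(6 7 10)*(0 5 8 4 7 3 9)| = 9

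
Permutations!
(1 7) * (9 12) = (1 7)(9 12) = [0, 7, 2, 3, 4, 5, 6, 1, 8, 12, 10, 11, 9]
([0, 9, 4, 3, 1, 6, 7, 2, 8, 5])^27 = (1 4 2 7 6 5 9)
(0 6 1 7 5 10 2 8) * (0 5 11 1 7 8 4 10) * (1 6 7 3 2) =(0 7 11 6 3 2 4 10 1 8 5) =[7, 8, 4, 2, 10, 0, 3, 11, 5, 9, 1, 6]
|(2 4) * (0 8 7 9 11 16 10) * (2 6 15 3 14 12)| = |(0 8 7 9 11 16 10)(2 4 6 15 3 14 12)| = 7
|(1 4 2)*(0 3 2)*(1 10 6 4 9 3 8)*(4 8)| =14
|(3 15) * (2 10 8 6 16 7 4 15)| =9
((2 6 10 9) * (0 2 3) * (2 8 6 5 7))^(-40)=((0 8 6 10 9 3)(2 5 7))^(-40)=(0 6 9)(2 7 5)(3 8 10)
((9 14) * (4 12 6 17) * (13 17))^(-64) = (4 12 6 13 17)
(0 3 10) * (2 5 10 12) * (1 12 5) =(0 3 5 10)(1 12 2) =[3, 12, 1, 5, 4, 10, 6, 7, 8, 9, 0, 11, 2]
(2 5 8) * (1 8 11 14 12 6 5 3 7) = (1 8 2 3 7)(5 11 14 12 6) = [0, 8, 3, 7, 4, 11, 5, 1, 2, 9, 10, 14, 6, 13, 12]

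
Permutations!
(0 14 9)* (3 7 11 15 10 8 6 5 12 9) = (0 14 3 7 11 15 10 8 6 5 12 9) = [14, 1, 2, 7, 4, 12, 5, 11, 6, 0, 8, 15, 9, 13, 3, 10]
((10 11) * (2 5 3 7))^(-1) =(2 7 3 5)(10 11)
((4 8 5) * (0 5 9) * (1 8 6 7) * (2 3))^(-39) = (0 5 4 6 7 1 8 9)(2 3)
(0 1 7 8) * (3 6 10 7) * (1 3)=[3, 1, 2, 6, 4, 5, 10, 8, 0, 9, 7]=(0 3 6 10 7 8)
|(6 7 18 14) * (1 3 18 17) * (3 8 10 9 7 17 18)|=|(1 8 10 9 7 18 14 6 17)|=9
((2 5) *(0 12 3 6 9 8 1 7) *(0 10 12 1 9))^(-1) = ((0 1 7 10 12 3 6)(2 5)(8 9))^(-1) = (0 6 3 12 10 7 1)(2 5)(8 9)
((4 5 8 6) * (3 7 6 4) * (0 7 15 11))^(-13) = (0 11 15 3 6 7)(4 8 5)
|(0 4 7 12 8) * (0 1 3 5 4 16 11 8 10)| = |(0 16 11 8 1 3 5 4 7 12 10)| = 11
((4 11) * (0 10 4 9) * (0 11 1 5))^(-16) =(11)(0 5 1 4 10)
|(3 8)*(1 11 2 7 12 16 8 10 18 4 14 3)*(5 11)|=40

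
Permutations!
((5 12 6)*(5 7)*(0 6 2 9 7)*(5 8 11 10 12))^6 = (2 12 10 11 8 7 9)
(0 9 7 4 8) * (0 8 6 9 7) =(0 7 4 6 9) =[7, 1, 2, 3, 6, 5, 9, 4, 8, 0]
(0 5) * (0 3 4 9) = (0 5 3 4 9) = [5, 1, 2, 4, 9, 3, 6, 7, 8, 0]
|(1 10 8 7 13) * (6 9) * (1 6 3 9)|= |(1 10 8 7 13 6)(3 9)|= 6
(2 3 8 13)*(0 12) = (0 12)(2 3 8 13) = [12, 1, 3, 8, 4, 5, 6, 7, 13, 9, 10, 11, 0, 2]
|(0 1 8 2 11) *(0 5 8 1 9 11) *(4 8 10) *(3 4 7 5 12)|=24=|(0 9 11 12 3 4 8 2)(5 10 7)|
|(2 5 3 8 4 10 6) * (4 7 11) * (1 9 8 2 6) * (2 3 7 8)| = |(1 9 2 5 7 11 4 10)| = 8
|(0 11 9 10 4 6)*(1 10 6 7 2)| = 20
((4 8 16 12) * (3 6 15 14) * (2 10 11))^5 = ((2 10 11)(3 6 15 14)(4 8 16 12))^5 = (2 11 10)(3 6 15 14)(4 8 16 12)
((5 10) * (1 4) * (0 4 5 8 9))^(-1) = (0 9 8 10 5 1 4)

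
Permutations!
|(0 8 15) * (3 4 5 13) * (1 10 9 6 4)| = |(0 8 15)(1 10 9 6 4 5 13 3)| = 24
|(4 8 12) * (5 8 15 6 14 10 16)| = |(4 15 6 14 10 16 5 8 12)| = 9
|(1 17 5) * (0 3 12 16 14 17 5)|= |(0 3 12 16 14 17)(1 5)|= 6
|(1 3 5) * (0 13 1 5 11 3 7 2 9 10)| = |(0 13 1 7 2 9 10)(3 11)| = 14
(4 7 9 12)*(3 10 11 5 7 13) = (3 10 11 5 7 9 12 4 13) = [0, 1, 2, 10, 13, 7, 6, 9, 8, 12, 11, 5, 4, 3]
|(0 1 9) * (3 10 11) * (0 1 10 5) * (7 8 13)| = 30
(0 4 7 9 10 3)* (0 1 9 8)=(0 4 7 8)(1 9 10 3)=[4, 9, 2, 1, 7, 5, 6, 8, 0, 10, 3]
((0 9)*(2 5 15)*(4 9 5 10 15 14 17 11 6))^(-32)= (17)(2 10 15)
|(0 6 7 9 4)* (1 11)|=10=|(0 6 7 9 4)(1 11)|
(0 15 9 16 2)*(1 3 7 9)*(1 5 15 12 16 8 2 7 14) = (0 12 16 7 9 8 2)(1 3 14)(5 15) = [12, 3, 0, 14, 4, 15, 6, 9, 2, 8, 10, 11, 16, 13, 1, 5, 7]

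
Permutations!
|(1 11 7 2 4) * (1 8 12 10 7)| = 6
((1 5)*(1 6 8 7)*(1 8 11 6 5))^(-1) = (6 11)(7 8)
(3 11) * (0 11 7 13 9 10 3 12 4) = [11, 1, 2, 7, 0, 5, 6, 13, 8, 10, 3, 12, 4, 9] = (0 11 12 4)(3 7 13 9 10)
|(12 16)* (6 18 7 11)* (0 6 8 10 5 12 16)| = 9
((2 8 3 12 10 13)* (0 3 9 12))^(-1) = (0 3)(2 13 10 12 9 8) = ((0 3)(2 8 9 12 10 13))^(-1)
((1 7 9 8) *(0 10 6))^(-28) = (0 6 10)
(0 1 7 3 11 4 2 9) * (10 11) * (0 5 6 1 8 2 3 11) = [8, 7, 9, 10, 3, 6, 1, 11, 2, 5, 0, 4] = (0 8 2 9 5 6 1 7 11 4 3 10)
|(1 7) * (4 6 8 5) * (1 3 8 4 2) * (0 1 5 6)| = 14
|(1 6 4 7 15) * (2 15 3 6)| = |(1 2 15)(3 6 4 7)| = 12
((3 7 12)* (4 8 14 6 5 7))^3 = (3 14 7 4 6 12 8 5)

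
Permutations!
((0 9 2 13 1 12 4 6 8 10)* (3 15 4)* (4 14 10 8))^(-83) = ((0 9 2 13 1 12 3 15 14 10)(4 6))^(-83) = (0 15 1 9 14 12 2 10 3 13)(4 6)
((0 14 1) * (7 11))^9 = ((0 14 1)(7 11))^9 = (14)(7 11)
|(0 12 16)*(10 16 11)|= 5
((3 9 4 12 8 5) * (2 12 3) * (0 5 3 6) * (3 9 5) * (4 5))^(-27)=(0 3 4 6)(2 9 12 5 8)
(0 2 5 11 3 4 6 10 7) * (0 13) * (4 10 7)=(0 2 5 11 3 10 4 6 7 13)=[2, 1, 5, 10, 6, 11, 7, 13, 8, 9, 4, 3, 12, 0]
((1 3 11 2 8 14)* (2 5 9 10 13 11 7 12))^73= (1 12 14 7 8 3 2)(5 13 9 11 10)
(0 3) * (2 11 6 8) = (0 3)(2 11 6 8) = [3, 1, 11, 0, 4, 5, 8, 7, 2, 9, 10, 6]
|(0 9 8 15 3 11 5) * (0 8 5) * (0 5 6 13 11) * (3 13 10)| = 5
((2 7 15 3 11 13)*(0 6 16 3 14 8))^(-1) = (0 8 14 15 7 2 13 11 3 16 6)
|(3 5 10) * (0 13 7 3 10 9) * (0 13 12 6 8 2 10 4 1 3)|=13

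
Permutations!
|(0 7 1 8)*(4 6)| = 4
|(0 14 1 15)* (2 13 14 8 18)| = 8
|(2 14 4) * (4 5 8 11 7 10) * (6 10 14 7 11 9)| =|(2 7 14 5 8 9 6 10 4)| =9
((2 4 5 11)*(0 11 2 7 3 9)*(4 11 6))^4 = (0 2 9 5 3 4 7 6 11)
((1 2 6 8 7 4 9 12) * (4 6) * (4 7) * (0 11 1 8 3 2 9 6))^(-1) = (0 7 2 3 6 4 8 12 9 1 11)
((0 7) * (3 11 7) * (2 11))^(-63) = ((0 3 2 11 7))^(-63) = (0 2 7 3 11)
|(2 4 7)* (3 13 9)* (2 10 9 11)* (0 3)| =|(0 3 13 11 2 4 7 10 9)| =9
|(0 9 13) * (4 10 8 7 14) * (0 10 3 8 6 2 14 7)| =|(0 9 13 10 6 2 14 4 3 8)| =10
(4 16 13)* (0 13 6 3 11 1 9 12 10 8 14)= (0 13 4 16 6 3 11 1 9 12 10 8 14)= [13, 9, 2, 11, 16, 5, 3, 7, 14, 12, 8, 1, 10, 4, 0, 15, 6]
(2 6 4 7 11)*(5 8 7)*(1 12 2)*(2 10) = (1 12 10 2 6 4 5 8 7 11) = [0, 12, 6, 3, 5, 8, 4, 11, 7, 9, 2, 1, 10]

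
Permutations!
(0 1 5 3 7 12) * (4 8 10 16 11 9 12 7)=[1, 5, 2, 4, 8, 3, 6, 7, 10, 12, 16, 9, 0, 13, 14, 15, 11]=(0 1 5 3 4 8 10 16 11 9 12)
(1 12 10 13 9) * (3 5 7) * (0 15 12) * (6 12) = (0 15 6 12 10 13 9 1)(3 5 7) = [15, 0, 2, 5, 4, 7, 12, 3, 8, 1, 13, 11, 10, 9, 14, 6]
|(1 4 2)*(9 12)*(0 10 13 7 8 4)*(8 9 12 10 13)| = |(0 13 7 9 10 8 4 2 1)| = 9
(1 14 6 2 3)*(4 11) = (1 14 6 2 3)(4 11) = [0, 14, 3, 1, 11, 5, 2, 7, 8, 9, 10, 4, 12, 13, 6]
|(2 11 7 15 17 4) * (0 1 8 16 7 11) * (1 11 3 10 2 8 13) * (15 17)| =10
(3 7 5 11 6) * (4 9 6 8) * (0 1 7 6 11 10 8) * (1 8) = (0 8 4 9 11)(1 7 5 10)(3 6) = [8, 7, 2, 6, 9, 10, 3, 5, 4, 11, 1, 0]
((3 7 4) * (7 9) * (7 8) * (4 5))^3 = (3 7)(4 8)(5 9)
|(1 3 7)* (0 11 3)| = |(0 11 3 7 1)| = 5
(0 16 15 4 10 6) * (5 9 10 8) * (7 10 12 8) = (0 16 15 4 7 10 6)(5 9 12 8) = [16, 1, 2, 3, 7, 9, 0, 10, 5, 12, 6, 11, 8, 13, 14, 4, 15]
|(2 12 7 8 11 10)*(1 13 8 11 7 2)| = 6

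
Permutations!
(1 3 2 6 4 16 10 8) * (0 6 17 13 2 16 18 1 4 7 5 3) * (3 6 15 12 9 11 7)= (0 15 12 9 11 7 5 6 3 16 10 8 4 18 1)(2 17 13)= [15, 0, 17, 16, 18, 6, 3, 5, 4, 11, 8, 7, 9, 2, 14, 12, 10, 13, 1]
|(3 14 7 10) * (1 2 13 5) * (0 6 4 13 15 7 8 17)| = 14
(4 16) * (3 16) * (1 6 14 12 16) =(1 6 14 12 16 4 3) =[0, 6, 2, 1, 3, 5, 14, 7, 8, 9, 10, 11, 16, 13, 12, 15, 4]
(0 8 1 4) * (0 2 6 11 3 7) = [8, 4, 6, 7, 2, 5, 11, 0, 1, 9, 10, 3] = (0 8 1 4 2 6 11 3 7)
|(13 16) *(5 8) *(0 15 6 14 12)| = 10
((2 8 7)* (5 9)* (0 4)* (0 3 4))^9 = ((2 8 7)(3 4)(5 9))^9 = (3 4)(5 9)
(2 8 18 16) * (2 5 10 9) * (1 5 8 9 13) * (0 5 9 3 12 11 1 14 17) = (0 5 10 13 14 17)(1 9 2 3 12 11)(8 18 16) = [5, 9, 3, 12, 4, 10, 6, 7, 18, 2, 13, 1, 11, 14, 17, 15, 8, 0, 16]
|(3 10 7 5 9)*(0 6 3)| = |(0 6 3 10 7 5 9)| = 7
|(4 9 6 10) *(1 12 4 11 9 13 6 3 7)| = 10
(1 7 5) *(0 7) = (0 7 5 1) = [7, 0, 2, 3, 4, 1, 6, 5]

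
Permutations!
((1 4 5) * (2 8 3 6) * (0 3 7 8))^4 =(8)(1 4 5) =((0 3 6 2)(1 4 5)(7 8))^4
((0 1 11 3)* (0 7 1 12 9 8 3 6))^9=((0 12 9 8 3 7 1 11 6))^9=(12)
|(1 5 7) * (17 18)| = 6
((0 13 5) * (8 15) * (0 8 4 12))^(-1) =((0 13 5 8 15 4 12))^(-1) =(0 12 4 15 8 5 13)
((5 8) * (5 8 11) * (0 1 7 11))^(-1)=((0 1 7 11 5))^(-1)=(0 5 11 7 1)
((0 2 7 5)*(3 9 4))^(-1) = (0 5 7 2)(3 4 9)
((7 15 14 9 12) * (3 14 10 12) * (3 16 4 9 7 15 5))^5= ((3 14 7 5)(4 9 16)(10 12 15))^5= (3 14 7 5)(4 16 9)(10 15 12)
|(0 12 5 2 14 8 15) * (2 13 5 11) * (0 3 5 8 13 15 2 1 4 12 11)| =|(0 11 1 4 12)(2 14 13 8)(3 5 15)| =60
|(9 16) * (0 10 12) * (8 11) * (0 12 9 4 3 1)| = |(0 10 9 16 4 3 1)(8 11)| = 14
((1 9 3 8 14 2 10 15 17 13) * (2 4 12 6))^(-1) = ((1 9 3 8 14 4 12 6 2 10 15 17 13))^(-1) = (1 13 17 15 10 2 6 12 4 14 8 3 9)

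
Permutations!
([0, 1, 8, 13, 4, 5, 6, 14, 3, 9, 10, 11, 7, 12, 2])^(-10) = (2 12 8 7 3 14 13)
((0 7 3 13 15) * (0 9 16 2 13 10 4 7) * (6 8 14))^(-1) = (2 16 9 15 13)(3 7 4 10)(6 14 8)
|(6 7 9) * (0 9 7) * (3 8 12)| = |(0 9 6)(3 8 12)| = 3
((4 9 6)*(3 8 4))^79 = ((3 8 4 9 6))^79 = (3 6 9 4 8)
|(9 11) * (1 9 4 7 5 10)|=7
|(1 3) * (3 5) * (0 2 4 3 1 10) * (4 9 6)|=14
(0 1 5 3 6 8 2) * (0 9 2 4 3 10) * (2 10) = [1, 5, 9, 6, 3, 2, 8, 7, 4, 10, 0] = (0 1 5 2 9 10)(3 6 8 4)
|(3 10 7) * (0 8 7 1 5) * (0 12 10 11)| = 20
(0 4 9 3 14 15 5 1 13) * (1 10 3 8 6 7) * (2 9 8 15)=[4, 13, 9, 14, 8, 10, 7, 1, 6, 15, 3, 11, 12, 0, 2, 5]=(0 4 8 6 7 1 13)(2 9 15 5 10 3 14)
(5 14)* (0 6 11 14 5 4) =(0 6 11 14 4) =[6, 1, 2, 3, 0, 5, 11, 7, 8, 9, 10, 14, 12, 13, 4]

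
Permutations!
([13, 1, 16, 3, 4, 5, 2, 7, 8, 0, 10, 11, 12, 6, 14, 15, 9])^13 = (0 13 6 2 16 9)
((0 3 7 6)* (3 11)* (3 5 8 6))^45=(11)(3 7)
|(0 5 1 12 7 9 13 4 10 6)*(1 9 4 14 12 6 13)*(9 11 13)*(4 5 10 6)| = 6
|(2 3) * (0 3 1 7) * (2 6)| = |(0 3 6 2 1 7)| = 6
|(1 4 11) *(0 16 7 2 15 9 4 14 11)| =|(0 16 7 2 15 9 4)(1 14 11)| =21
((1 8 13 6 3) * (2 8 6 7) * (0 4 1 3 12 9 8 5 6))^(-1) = ((0 4 1)(2 5 6 12 9 8 13 7))^(-1) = (0 1 4)(2 7 13 8 9 12 6 5)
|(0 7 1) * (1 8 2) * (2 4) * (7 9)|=7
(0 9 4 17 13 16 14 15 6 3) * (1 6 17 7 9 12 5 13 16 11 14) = (0 12 5 13 11 14 15 17 16 1 6 3)(4 7 9) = [12, 6, 2, 0, 7, 13, 3, 9, 8, 4, 10, 14, 5, 11, 15, 17, 1, 16]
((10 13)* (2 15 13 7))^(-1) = (2 7 10 13 15)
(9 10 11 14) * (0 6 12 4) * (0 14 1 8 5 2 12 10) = [6, 8, 12, 3, 14, 2, 10, 7, 5, 0, 11, 1, 4, 13, 9] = (0 6 10 11 1 8 5 2 12 4 14 9)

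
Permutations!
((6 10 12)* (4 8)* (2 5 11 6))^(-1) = ((2 5 11 6 10 12)(4 8))^(-1) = (2 12 10 6 11 5)(4 8)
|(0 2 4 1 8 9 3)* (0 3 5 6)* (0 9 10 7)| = 21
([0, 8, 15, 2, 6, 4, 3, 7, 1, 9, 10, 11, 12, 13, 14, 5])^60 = [0, 1, 2, 3, 4, 5, 6, 7, 8, 9, 10, 11, 12, 13, 14, 15]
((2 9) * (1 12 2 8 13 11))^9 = ((1 12 2 9 8 13 11))^9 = (1 2 8 11 12 9 13)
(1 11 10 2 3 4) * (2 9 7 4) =(1 11 10 9 7 4)(2 3) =[0, 11, 3, 2, 1, 5, 6, 4, 8, 7, 9, 10]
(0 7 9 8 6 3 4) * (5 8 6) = (0 7 9 6 3 4)(5 8) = [7, 1, 2, 4, 0, 8, 3, 9, 5, 6]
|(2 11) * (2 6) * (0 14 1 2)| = 6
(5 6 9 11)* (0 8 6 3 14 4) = (0 8 6 9 11 5 3 14 4) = [8, 1, 2, 14, 0, 3, 9, 7, 6, 11, 10, 5, 12, 13, 4]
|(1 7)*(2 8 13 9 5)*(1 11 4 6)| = 5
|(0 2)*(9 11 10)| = |(0 2)(9 11 10)| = 6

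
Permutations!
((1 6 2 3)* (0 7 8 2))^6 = ((0 7 8 2 3 1 6))^6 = (0 6 1 3 2 8 7)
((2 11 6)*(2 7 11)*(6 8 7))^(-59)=(7 11 8)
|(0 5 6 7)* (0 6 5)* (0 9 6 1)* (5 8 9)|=7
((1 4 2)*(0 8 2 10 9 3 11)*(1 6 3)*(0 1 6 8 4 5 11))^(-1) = ((0 4 10 9 6 3)(1 5 11)(2 8))^(-1) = (0 3 6 9 10 4)(1 11 5)(2 8)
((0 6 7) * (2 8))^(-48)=(8)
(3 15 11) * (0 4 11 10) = (0 4 11 3 15 10) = [4, 1, 2, 15, 11, 5, 6, 7, 8, 9, 0, 3, 12, 13, 14, 10]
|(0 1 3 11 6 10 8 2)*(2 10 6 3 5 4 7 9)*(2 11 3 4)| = 4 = |(0 1 5 2)(4 7 9 11)(8 10)|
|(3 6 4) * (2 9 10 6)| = |(2 9 10 6 4 3)| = 6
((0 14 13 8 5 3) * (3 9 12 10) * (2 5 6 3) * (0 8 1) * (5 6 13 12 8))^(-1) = ((0 14 12 10 2 6 3 5 9 8 13 1))^(-1) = (0 1 13 8 9 5 3 6 2 10 12 14)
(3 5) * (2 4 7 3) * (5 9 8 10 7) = (2 4 5)(3 9 8 10 7) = [0, 1, 4, 9, 5, 2, 6, 3, 10, 8, 7]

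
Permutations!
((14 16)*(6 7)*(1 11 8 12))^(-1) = ((1 11 8 12)(6 7)(14 16))^(-1) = (1 12 8 11)(6 7)(14 16)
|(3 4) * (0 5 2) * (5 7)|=4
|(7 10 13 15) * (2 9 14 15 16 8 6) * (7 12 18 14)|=|(2 9 7 10 13 16 8 6)(12 18 14 15)|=8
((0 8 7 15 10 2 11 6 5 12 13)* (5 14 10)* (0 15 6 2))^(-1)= (0 10 14 6 7 8)(2 11)(5 15 13 12)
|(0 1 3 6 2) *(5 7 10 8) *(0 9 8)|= |(0 1 3 6 2 9 8 5 7 10)|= 10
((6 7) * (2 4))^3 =((2 4)(6 7))^3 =(2 4)(6 7)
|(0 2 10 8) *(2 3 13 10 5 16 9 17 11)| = |(0 3 13 10 8)(2 5 16 9 17 11)| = 30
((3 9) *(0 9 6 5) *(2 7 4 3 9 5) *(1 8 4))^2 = ((9)(0 5)(1 8 4 3 6 2 7))^2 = (9)(1 4 6 7 8 3 2)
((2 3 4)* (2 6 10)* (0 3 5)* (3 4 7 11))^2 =(0 6 2)(3 11 7)(4 10 5)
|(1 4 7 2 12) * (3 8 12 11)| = 8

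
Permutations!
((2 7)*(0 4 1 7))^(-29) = (0 4 1 7 2)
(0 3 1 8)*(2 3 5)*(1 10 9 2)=[5, 8, 3, 10, 4, 1, 6, 7, 0, 2, 9]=(0 5 1 8)(2 3 10 9)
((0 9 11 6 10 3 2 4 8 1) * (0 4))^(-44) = (0 3 6 9 2 10 11)(1 4 8)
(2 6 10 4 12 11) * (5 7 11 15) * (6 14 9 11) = [0, 1, 14, 3, 12, 7, 10, 6, 8, 11, 4, 2, 15, 13, 9, 5] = (2 14 9 11)(4 12 15 5 7 6 10)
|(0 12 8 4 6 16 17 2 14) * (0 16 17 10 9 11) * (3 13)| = |(0 12 8 4 6 17 2 14 16 10 9 11)(3 13)| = 12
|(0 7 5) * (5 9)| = 4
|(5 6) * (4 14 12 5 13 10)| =7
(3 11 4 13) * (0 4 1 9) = (0 4 13 3 11 1 9) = [4, 9, 2, 11, 13, 5, 6, 7, 8, 0, 10, 1, 12, 3]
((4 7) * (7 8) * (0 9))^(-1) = (0 9)(4 7 8)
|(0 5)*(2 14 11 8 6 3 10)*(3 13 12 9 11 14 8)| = |(14)(0 5)(2 8 6 13 12 9 11 3 10)| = 18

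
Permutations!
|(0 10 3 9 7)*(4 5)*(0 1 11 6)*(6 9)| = 4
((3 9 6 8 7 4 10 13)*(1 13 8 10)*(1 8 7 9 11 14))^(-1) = (1 14 11 3 13)(4 7 10 6 9 8)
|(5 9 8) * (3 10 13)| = 3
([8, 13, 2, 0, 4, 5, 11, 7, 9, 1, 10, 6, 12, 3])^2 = (0 9 13)(1 3 8)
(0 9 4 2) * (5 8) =(0 9 4 2)(5 8) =[9, 1, 0, 3, 2, 8, 6, 7, 5, 4]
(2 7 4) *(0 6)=(0 6)(2 7 4)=[6, 1, 7, 3, 2, 5, 0, 4]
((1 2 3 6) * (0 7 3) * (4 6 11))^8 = (11) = ((0 7 3 11 4 6 1 2))^8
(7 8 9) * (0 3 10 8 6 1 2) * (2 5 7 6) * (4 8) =(0 3 10 4 8 9 6 1 5 7 2) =[3, 5, 0, 10, 8, 7, 1, 2, 9, 6, 4]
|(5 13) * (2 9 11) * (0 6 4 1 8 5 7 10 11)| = |(0 6 4 1 8 5 13 7 10 11 2 9)| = 12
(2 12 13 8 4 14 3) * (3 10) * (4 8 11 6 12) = (2 4 14 10 3)(6 12 13 11) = [0, 1, 4, 2, 14, 5, 12, 7, 8, 9, 3, 6, 13, 11, 10]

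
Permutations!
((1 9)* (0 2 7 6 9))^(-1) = (0 1 9 6 7 2)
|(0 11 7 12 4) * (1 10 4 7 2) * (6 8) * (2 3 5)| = |(0 11 3 5 2 1 10 4)(6 8)(7 12)| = 8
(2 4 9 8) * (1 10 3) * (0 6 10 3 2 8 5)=[6, 3, 4, 1, 9, 0, 10, 7, 8, 5, 2]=(0 6 10 2 4 9 5)(1 3)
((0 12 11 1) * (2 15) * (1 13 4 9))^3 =((0 12 11 13 4 9 1)(2 15))^3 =(0 13 1 11 9 12 4)(2 15)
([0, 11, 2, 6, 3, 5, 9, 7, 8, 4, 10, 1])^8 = [0, 1, 2, 3, 4, 5, 6, 7, 8, 9, 10, 11]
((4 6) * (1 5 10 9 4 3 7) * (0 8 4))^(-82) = ((0 8 4 6 3 7 1 5 10 9))^(-82) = (0 10 1 3 4)(5 7 6 8 9)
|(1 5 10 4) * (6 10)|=5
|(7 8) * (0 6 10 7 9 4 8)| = 12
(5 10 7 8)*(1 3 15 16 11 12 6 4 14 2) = [0, 3, 1, 15, 14, 10, 4, 8, 5, 9, 7, 12, 6, 13, 2, 16, 11] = (1 3 15 16 11 12 6 4 14 2)(5 10 7 8)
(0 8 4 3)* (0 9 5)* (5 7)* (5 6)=(0 8 4 3 9 7 6 5)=[8, 1, 2, 9, 3, 0, 5, 6, 4, 7]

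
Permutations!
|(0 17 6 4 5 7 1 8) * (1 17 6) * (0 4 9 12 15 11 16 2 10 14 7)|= |(0 6 9 12 15 11 16 2 10 14 7 17 1 8 4 5)|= 16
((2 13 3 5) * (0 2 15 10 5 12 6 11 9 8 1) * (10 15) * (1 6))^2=(15)(0 13 12)(1 2 3)(6 9)(8 11)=((15)(0 2 13 3 12 1)(5 10)(6 11 9 8))^2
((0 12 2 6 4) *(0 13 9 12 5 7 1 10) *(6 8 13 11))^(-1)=((0 5 7 1 10)(2 8 13 9 12)(4 11 6))^(-1)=(0 10 1 7 5)(2 12 9 13 8)(4 6 11)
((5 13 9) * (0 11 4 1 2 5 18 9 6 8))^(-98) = ((0 11 4 1 2 5 13 6 8)(9 18))^(-98) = (18)(0 11 4 1 2 5 13 6 8)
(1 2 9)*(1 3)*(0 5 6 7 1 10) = (0 5 6 7 1 2 9 3 10) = [5, 2, 9, 10, 4, 6, 7, 1, 8, 3, 0]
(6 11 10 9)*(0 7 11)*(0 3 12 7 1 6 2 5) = [1, 6, 5, 12, 4, 0, 3, 11, 8, 2, 9, 10, 7] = (0 1 6 3 12 7 11 10 9 2 5)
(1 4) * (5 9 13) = [0, 4, 2, 3, 1, 9, 6, 7, 8, 13, 10, 11, 12, 5] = (1 4)(5 9 13)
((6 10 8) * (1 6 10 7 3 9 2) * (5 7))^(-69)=((1 6 5 7 3 9 2)(8 10))^(-69)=(1 6 5 7 3 9 2)(8 10)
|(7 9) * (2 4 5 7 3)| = |(2 4 5 7 9 3)| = 6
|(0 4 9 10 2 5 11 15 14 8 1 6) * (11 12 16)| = 14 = |(0 4 9 10 2 5 12 16 11 15 14 8 1 6)|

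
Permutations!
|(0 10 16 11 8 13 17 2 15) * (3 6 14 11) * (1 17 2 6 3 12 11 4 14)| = 18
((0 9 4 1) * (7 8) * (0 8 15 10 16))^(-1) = (0 16 10 15 7 8 1 4 9)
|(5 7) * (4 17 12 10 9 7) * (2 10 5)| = 4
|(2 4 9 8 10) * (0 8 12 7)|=8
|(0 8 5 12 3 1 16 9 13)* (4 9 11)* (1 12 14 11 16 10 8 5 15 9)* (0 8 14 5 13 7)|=30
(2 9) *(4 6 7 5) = (2 9)(4 6 7 5) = [0, 1, 9, 3, 6, 4, 7, 5, 8, 2]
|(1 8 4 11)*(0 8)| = |(0 8 4 11 1)| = 5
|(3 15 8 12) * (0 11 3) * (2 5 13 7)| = |(0 11 3 15 8 12)(2 5 13 7)| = 12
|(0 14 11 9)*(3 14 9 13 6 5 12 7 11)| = |(0 9)(3 14)(5 12 7 11 13 6)| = 6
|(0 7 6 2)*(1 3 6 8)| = |(0 7 8 1 3 6 2)| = 7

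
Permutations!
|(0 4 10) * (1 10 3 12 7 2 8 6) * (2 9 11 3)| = 35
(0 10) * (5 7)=[10, 1, 2, 3, 4, 7, 6, 5, 8, 9, 0]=(0 10)(5 7)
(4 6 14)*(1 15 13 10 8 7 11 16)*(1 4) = (1 15 13 10 8 7 11 16 4 6 14) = [0, 15, 2, 3, 6, 5, 14, 11, 7, 9, 8, 16, 12, 10, 1, 13, 4]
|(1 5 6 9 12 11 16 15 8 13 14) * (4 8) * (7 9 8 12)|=|(1 5 6 8 13 14)(4 12 11 16 15)(7 9)|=30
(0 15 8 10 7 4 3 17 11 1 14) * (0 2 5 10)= [15, 14, 5, 17, 3, 10, 6, 4, 0, 9, 7, 1, 12, 13, 2, 8, 16, 11]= (0 15 8)(1 14 2 5 10 7 4 3 17 11)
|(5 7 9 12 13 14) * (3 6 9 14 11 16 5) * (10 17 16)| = 12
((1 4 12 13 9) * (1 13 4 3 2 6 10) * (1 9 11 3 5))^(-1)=(1 5)(2 3 11 13 9 10 6)(4 12)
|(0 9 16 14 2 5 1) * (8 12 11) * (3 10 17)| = |(0 9 16 14 2 5 1)(3 10 17)(8 12 11)| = 21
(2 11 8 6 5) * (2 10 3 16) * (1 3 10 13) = (1 3 16 2 11 8 6 5 13) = [0, 3, 11, 16, 4, 13, 5, 7, 6, 9, 10, 8, 12, 1, 14, 15, 2]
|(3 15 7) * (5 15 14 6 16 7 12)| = 15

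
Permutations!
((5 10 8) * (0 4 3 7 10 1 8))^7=(0 3 10 4 7)(1 8 5)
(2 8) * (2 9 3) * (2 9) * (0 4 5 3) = [4, 1, 8, 9, 5, 3, 6, 7, 2, 0] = (0 4 5 3 9)(2 8)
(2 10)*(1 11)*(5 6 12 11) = (1 5 6 12 11)(2 10) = [0, 5, 10, 3, 4, 6, 12, 7, 8, 9, 2, 1, 11]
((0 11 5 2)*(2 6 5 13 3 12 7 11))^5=(13)(0 2)(5 6)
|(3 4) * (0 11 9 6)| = |(0 11 9 6)(3 4)| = 4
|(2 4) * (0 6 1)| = |(0 6 1)(2 4)| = 6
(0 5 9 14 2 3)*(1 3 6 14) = [5, 3, 6, 0, 4, 9, 14, 7, 8, 1, 10, 11, 12, 13, 2] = (0 5 9 1 3)(2 6 14)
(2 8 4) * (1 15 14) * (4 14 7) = [0, 15, 8, 3, 2, 5, 6, 4, 14, 9, 10, 11, 12, 13, 1, 7] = (1 15 7 4 2 8 14)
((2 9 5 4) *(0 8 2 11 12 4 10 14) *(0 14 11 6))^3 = (14)(0 9 11 6 2 10 4 8 5 12)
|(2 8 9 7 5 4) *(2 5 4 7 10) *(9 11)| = 15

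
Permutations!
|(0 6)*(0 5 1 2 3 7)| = 7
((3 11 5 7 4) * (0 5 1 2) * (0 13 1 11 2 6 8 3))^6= (13)(0 7)(4 5)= ((0 5 7 4)(1 6 8 3 2 13))^6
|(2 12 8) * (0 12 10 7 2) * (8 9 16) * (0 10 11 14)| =|(0 12 9 16 8 10 7 2 11 14)| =10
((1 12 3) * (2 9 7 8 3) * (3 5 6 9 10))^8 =((1 12 2 10 3)(5 6 9 7 8))^8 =(1 10 12 3 2)(5 7 6 8 9)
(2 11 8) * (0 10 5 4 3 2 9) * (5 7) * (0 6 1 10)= [0, 10, 11, 2, 3, 4, 1, 5, 9, 6, 7, 8]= (1 10 7 5 4 3 2 11 8 9 6)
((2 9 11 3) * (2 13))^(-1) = ((2 9 11 3 13))^(-1) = (2 13 3 11 9)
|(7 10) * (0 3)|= |(0 3)(7 10)|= 2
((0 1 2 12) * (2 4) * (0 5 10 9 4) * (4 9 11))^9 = (0 1)(2 10)(4 5)(11 12)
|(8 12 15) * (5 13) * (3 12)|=|(3 12 15 8)(5 13)|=4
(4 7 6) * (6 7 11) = (4 11 6) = [0, 1, 2, 3, 11, 5, 4, 7, 8, 9, 10, 6]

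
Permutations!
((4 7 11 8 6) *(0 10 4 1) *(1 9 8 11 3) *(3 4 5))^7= (11)(0 5 1 10 3)(4 7)(6 9 8)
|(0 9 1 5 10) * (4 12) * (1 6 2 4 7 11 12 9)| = |(0 1 5 10)(2 4 9 6)(7 11 12)| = 12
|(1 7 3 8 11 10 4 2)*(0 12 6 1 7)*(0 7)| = 11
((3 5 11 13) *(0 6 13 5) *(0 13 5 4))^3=(0 11 6 4 5)(3 13)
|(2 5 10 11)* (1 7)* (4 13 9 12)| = |(1 7)(2 5 10 11)(4 13 9 12)| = 4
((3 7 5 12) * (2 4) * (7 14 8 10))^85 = (2 4)(3 14 8 10 7 5 12)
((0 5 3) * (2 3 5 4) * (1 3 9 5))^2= ((0 4 2 9 5 1 3))^2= (0 2 5 3 4 9 1)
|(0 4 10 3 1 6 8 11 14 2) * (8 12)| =|(0 4 10 3 1 6 12 8 11 14 2)| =11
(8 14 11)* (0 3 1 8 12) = (0 3 1 8 14 11 12) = [3, 8, 2, 1, 4, 5, 6, 7, 14, 9, 10, 12, 0, 13, 11]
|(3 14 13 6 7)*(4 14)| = |(3 4 14 13 6 7)| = 6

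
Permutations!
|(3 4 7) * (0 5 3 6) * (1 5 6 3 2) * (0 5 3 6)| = |(1 3 4 7 6 5 2)| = 7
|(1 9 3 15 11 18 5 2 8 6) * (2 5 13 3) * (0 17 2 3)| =|(0 17 2 8 6 1 9 3 15 11 18 13)| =12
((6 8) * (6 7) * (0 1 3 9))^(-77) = ((0 1 3 9)(6 8 7))^(-77) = (0 9 3 1)(6 8 7)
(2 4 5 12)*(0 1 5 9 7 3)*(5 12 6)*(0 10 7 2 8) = (0 1 12 8)(2 4 9)(3 10 7)(5 6) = [1, 12, 4, 10, 9, 6, 5, 3, 0, 2, 7, 11, 8]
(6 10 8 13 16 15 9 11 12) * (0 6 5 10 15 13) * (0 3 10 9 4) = (0 6 15 4)(3 10 8)(5 9 11 12)(13 16) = [6, 1, 2, 10, 0, 9, 15, 7, 3, 11, 8, 12, 5, 16, 14, 4, 13]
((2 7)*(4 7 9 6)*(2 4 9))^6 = (9) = ((4 7)(6 9))^6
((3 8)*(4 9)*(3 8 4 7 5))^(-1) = (3 5 7 9 4)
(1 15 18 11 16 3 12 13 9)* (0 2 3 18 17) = [2, 15, 3, 12, 4, 5, 6, 7, 8, 1, 10, 16, 13, 9, 14, 17, 18, 0, 11] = (0 2 3 12 13 9 1 15 17)(11 16 18)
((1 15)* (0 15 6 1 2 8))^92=((0 15 2 8)(1 6))^92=(15)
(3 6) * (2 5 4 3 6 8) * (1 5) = (1 5 4 3 8 2) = [0, 5, 1, 8, 3, 4, 6, 7, 2]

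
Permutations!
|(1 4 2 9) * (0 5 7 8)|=4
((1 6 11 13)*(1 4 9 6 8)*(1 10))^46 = (1 8 10)(4 9 6 11 13)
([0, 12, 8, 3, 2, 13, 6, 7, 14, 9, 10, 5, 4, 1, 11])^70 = (1 5 14 2 12 13 11 8 4)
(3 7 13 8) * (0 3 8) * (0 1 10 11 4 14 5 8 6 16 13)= (0 3 7)(1 10 11 4 14 5 8 6 16 13)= [3, 10, 2, 7, 14, 8, 16, 0, 6, 9, 11, 4, 12, 1, 5, 15, 13]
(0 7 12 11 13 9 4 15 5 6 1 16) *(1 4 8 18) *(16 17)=(0 7 12 11 13 9 8 18 1 17 16)(4 15 5 6)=[7, 17, 2, 3, 15, 6, 4, 12, 18, 8, 10, 13, 11, 9, 14, 5, 0, 16, 1]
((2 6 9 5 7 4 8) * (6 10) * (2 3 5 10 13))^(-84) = (13)(3 5 7 4 8)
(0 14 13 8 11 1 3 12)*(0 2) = (0 14 13 8 11 1 3 12 2) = [14, 3, 0, 12, 4, 5, 6, 7, 11, 9, 10, 1, 2, 8, 13]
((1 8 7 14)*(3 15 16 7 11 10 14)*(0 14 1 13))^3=(1 10 11 8)(3 7 16 15)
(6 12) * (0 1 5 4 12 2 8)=(0 1 5 4 12 6 2 8)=[1, 5, 8, 3, 12, 4, 2, 7, 0, 9, 10, 11, 6]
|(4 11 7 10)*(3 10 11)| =6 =|(3 10 4)(7 11)|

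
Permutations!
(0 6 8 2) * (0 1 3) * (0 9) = [6, 3, 1, 9, 4, 5, 8, 7, 2, 0] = (0 6 8 2 1 3 9)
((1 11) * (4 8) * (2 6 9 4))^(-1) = (1 11)(2 8 4 9 6)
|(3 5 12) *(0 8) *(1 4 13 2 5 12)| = 10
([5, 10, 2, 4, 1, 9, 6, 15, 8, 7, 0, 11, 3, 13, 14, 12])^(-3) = [4, 12, 2, 7, 15, 1, 6, 0, 8, 10, 3, 11, 9, 13, 14, 5]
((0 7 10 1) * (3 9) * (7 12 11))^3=((0 12 11 7 10 1)(3 9))^3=(0 7)(1 11)(3 9)(10 12)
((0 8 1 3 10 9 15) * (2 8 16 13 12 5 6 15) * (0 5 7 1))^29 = (0 10 12 8 3 13 2 1 16 9 7)(5 15 6)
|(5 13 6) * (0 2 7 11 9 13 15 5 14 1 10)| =10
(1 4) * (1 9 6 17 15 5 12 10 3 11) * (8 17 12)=(1 4 9 6 12 10 3 11)(5 8 17 15)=[0, 4, 2, 11, 9, 8, 12, 7, 17, 6, 3, 1, 10, 13, 14, 5, 16, 15]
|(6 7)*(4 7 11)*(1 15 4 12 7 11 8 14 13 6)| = 12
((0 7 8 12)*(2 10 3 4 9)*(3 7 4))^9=((0 4 9 2 10 7 8 12))^9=(0 4 9 2 10 7 8 12)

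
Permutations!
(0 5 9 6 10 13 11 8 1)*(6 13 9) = (0 5 6 10 9 13 11 8 1) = [5, 0, 2, 3, 4, 6, 10, 7, 1, 13, 9, 8, 12, 11]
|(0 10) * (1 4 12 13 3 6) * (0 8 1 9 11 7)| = |(0 10 8 1 4 12 13 3 6 9 11 7)| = 12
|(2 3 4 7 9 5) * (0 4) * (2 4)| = |(0 2 3)(4 7 9 5)| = 12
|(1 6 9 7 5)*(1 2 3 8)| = |(1 6 9 7 5 2 3 8)| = 8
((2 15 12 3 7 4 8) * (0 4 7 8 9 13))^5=((0 4 9 13)(2 15 12 3 8))^5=(15)(0 4 9 13)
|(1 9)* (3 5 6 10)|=4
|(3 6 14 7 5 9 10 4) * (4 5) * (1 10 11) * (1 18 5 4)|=28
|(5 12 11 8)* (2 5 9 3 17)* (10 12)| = 9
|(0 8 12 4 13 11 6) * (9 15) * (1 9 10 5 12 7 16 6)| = |(0 8 7 16 6)(1 9 15 10 5 12 4 13 11)| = 45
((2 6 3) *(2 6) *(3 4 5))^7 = ((3 6 4 5))^7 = (3 5 4 6)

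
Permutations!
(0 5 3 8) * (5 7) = (0 7 5 3 8) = [7, 1, 2, 8, 4, 3, 6, 5, 0]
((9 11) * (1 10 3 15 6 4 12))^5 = (1 4 15 10 12 6 3)(9 11)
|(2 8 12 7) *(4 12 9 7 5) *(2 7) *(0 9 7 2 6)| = |(0 9 6)(2 8 7)(4 12 5)| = 3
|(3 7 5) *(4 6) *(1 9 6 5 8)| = |(1 9 6 4 5 3 7 8)| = 8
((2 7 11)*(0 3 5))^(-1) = (0 5 3)(2 11 7)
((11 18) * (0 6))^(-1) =((0 6)(11 18))^(-1) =(0 6)(11 18)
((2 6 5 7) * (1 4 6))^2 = (1 6 7)(2 4 5) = ((1 4 6 5 7 2))^2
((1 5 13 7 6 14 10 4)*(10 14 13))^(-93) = (14)(1 4 10 5)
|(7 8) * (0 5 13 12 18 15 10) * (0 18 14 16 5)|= 30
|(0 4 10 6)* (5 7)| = 4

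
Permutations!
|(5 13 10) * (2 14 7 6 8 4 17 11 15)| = |(2 14 7 6 8 4 17 11 15)(5 13 10)| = 9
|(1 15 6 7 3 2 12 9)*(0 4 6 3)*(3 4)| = 10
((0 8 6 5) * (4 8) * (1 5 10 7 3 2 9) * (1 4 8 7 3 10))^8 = ((0 8 6 1 5)(2 9 4 7 10 3))^8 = (0 1 8 5 6)(2 4 10)(3 9 7)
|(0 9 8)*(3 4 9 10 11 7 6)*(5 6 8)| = 5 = |(0 10 11 7 8)(3 4 9 5 6)|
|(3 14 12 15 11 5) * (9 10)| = |(3 14 12 15 11 5)(9 10)| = 6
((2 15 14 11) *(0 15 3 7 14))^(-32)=((0 15)(2 3 7 14 11))^(-32)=(15)(2 14 3 11 7)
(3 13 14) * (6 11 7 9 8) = (3 13 14)(6 11 7 9 8) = [0, 1, 2, 13, 4, 5, 11, 9, 6, 8, 10, 7, 12, 14, 3]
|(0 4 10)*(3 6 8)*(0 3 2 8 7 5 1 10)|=6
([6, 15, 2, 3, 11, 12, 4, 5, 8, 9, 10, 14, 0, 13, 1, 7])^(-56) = (0 14 5 4 15)(1 12 11 7 6)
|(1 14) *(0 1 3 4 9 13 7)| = 8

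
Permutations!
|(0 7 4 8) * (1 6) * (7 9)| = 10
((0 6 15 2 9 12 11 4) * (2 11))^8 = (0 11 6 4 15)(2 12 9)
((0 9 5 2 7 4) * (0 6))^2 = ((0 9 5 2 7 4 6))^2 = (0 5 7 6 9 2 4)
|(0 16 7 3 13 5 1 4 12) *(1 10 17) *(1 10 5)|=8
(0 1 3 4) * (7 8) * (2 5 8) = [1, 3, 5, 4, 0, 8, 6, 2, 7] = (0 1 3 4)(2 5 8 7)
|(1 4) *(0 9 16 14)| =4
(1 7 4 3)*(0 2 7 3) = (0 2 7 4)(1 3) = [2, 3, 7, 1, 0, 5, 6, 4]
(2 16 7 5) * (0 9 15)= [9, 1, 16, 3, 4, 2, 6, 5, 8, 15, 10, 11, 12, 13, 14, 0, 7]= (0 9 15)(2 16 7 5)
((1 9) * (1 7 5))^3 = ((1 9 7 5))^3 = (1 5 7 9)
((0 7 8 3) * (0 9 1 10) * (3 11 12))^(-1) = (0 10 1 9 3 12 11 8 7)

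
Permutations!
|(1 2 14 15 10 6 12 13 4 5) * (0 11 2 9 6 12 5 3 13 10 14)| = 12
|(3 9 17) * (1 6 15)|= 3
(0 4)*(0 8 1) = (0 4 8 1) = [4, 0, 2, 3, 8, 5, 6, 7, 1]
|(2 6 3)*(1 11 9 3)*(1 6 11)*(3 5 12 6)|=7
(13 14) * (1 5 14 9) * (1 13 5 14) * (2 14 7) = (1 7 2 14 5)(9 13) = [0, 7, 14, 3, 4, 1, 6, 2, 8, 13, 10, 11, 12, 9, 5]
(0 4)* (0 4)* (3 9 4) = [0, 1, 2, 9, 3, 5, 6, 7, 8, 4] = (3 9 4)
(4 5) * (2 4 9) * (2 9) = [0, 1, 4, 3, 5, 2, 6, 7, 8, 9] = (9)(2 4 5)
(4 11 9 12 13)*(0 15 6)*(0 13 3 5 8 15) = [0, 1, 2, 5, 11, 8, 13, 7, 15, 12, 10, 9, 3, 4, 14, 6] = (3 5 8 15 6 13 4 11 9 12)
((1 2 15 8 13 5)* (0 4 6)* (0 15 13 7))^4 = (0 8 6)(4 7 15)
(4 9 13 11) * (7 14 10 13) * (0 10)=(0 10 13 11 4 9 7 14)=[10, 1, 2, 3, 9, 5, 6, 14, 8, 7, 13, 4, 12, 11, 0]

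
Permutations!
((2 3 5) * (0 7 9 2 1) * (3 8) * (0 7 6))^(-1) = (0 6)(1 5 3 8 2 9 7)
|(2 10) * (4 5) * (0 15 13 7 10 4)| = 8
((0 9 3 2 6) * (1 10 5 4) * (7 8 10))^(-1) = (0 6 2 3 9)(1 4 5 10 8 7)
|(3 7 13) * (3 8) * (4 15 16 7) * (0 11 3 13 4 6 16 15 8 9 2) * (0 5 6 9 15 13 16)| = |(0 11 3 9 2 5 6)(4 8 16 7)(13 15)| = 28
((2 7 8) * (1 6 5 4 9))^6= ((1 6 5 4 9)(2 7 8))^6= (1 6 5 4 9)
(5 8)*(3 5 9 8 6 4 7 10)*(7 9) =(3 5 6 4 9 8 7 10) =[0, 1, 2, 5, 9, 6, 4, 10, 7, 8, 3]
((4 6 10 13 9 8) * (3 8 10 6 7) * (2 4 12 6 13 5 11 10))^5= ((2 4 7 3 8 12 6 13 9)(5 11 10))^5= (2 12 4 6 7 13 3 9 8)(5 10 11)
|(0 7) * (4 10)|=|(0 7)(4 10)|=2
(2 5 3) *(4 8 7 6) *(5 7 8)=(8)(2 7 6 4 5 3)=[0, 1, 7, 2, 5, 3, 4, 6, 8]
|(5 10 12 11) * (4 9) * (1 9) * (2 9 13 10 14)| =|(1 13 10 12 11 5 14 2 9 4)| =10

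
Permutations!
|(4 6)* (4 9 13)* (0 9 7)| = |(0 9 13 4 6 7)| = 6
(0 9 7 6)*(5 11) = (0 9 7 6)(5 11) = [9, 1, 2, 3, 4, 11, 0, 6, 8, 7, 10, 5]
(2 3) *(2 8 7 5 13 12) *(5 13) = (2 3 8 7 13 12) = [0, 1, 3, 8, 4, 5, 6, 13, 7, 9, 10, 11, 2, 12]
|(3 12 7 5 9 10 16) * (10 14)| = |(3 12 7 5 9 14 10 16)| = 8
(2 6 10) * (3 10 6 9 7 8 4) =(2 9 7 8 4 3 10) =[0, 1, 9, 10, 3, 5, 6, 8, 4, 7, 2]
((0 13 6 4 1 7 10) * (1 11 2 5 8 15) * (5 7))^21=(0 2 6 10 11 13 7 4)(1 5 8 15)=((0 13 6 4 11 2 7 10)(1 5 8 15))^21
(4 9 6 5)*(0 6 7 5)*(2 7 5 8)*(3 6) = (0 3 6)(2 7 8)(4 9 5) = [3, 1, 7, 6, 9, 4, 0, 8, 2, 5]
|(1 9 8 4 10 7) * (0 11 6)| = |(0 11 6)(1 9 8 4 10 7)| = 6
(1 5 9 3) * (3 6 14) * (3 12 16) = (1 5 9 6 14 12 16 3) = [0, 5, 2, 1, 4, 9, 14, 7, 8, 6, 10, 11, 16, 13, 12, 15, 3]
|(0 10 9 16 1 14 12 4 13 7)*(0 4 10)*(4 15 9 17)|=11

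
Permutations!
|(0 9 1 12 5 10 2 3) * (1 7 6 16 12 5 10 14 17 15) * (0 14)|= |(0 9 7 6 16 12 10 2 3 14 17 15 1 5)|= 14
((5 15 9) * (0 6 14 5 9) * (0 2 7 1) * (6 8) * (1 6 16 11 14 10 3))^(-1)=(0 1 3 10 6 7 2 15 5 14 11 16 8)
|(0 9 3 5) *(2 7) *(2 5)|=6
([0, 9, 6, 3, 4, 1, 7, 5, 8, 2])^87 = (1 6)(2 5)(7 9)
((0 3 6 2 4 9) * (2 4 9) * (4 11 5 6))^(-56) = (0 9 2 4 3)(5 6 11)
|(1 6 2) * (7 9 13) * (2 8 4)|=15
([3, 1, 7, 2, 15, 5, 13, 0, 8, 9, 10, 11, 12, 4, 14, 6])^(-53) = (0 7 2 3)(4 13 6 15)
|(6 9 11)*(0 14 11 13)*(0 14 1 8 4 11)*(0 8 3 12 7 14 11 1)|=|(1 3 12 7 14 8 4)(6 9 13 11)|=28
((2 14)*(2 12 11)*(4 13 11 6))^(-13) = (2 14 12 6 4 13 11)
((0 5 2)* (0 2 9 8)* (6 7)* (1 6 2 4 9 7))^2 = ((0 5 7 2 4 9 8)(1 6))^2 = (0 7 4 8 5 2 9)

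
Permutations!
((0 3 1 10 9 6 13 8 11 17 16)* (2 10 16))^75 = (0 16 1 3)(2 6 11 10 13 17 9 8)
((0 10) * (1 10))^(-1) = ((0 1 10))^(-1) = (0 10 1)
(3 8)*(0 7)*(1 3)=(0 7)(1 3 8)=[7, 3, 2, 8, 4, 5, 6, 0, 1]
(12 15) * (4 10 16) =(4 10 16)(12 15) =[0, 1, 2, 3, 10, 5, 6, 7, 8, 9, 16, 11, 15, 13, 14, 12, 4]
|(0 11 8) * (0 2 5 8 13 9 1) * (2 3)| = 20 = |(0 11 13 9 1)(2 5 8 3)|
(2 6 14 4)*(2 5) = [0, 1, 6, 3, 5, 2, 14, 7, 8, 9, 10, 11, 12, 13, 4] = (2 6 14 4 5)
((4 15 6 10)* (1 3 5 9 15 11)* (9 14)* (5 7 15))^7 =(1 11 4 10 6 15 7 3)(5 14 9)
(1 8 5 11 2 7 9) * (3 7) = (1 8 5 11 2 3 7 9) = [0, 8, 3, 7, 4, 11, 6, 9, 5, 1, 10, 2]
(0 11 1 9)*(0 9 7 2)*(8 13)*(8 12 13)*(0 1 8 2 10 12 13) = (13)(0 11 8 2 1 7 10 12) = [11, 7, 1, 3, 4, 5, 6, 10, 2, 9, 12, 8, 0, 13]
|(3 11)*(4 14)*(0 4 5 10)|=10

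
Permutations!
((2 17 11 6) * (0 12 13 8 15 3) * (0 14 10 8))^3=((0 12 13)(2 17 11 6)(3 14 10 8 15))^3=(2 6 11 17)(3 8 14 15 10)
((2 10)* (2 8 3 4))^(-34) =(2 10 8 3 4)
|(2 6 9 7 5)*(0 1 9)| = |(0 1 9 7 5 2 6)| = 7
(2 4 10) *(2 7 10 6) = (2 4 6)(7 10) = [0, 1, 4, 3, 6, 5, 2, 10, 8, 9, 7]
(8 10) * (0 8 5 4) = [8, 1, 2, 3, 0, 4, 6, 7, 10, 9, 5] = (0 8 10 5 4)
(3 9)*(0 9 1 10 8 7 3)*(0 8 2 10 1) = (0 9 8 7 3)(2 10) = [9, 1, 10, 0, 4, 5, 6, 3, 7, 8, 2]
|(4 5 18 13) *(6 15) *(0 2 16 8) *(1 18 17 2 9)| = |(0 9 1 18 13 4 5 17 2 16 8)(6 15)| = 22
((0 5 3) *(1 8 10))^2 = (0 3 5)(1 10 8)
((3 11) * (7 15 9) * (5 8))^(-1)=((3 11)(5 8)(7 15 9))^(-1)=(3 11)(5 8)(7 9 15)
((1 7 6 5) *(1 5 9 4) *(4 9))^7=((9)(1 7 6 4))^7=(9)(1 4 6 7)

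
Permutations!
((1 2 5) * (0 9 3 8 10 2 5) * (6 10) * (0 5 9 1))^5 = ((0 1 9 3 8 6 10 2 5))^5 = (0 6 1 10 9 2 3 5 8)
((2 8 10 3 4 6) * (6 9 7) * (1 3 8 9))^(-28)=(10)(1 4 3)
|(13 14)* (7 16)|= |(7 16)(13 14)|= 2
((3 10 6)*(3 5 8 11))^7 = (3 10 6 5 8 11)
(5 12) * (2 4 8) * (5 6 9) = [0, 1, 4, 3, 8, 12, 9, 7, 2, 5, 10, 11, 6] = (2 4 8)(5 12 6 9)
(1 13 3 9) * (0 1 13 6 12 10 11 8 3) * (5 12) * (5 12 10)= (0 1 6 12 5 10 11 8 3 9 13)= [1, 6, 2, 9, 4, 10, 12, 7, 3, 13, 11, 8, 5, 0]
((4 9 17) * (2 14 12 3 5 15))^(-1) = (2 15 5 3 12 14)(4 17 9)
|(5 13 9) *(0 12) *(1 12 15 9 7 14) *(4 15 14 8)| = 28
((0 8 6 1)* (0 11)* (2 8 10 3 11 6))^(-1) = ((0 10 3 11)(1 6)(2 8))^(-1) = (0 11 3 10)(1 6)(2 8)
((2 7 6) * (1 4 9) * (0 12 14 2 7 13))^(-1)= (0 13 2 14 12)(1 9 4)(6 7)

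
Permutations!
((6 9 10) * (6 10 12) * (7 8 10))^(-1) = ((6 9 12)(7 8 10))^(-1) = (6 12 9)(7 10 8)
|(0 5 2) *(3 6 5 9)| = 6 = |(0 9 3 6 5 2)|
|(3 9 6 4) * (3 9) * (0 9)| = |(0 9 6 4)| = 4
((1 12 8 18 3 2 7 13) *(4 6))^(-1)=(1 13 7 2 3 18 8 12)(4 6)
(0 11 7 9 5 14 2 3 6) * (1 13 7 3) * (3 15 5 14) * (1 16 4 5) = [11, 13, 16, 6, 5, 3, 0, 9, 8, 14, 10, 15, 12, 7, 2, 1, 4] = (0 11 15 1 13 7 9 14 2 16 4 5 3 6)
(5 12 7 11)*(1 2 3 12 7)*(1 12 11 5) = [0, 2, 3, 11, 4, 7, 6, 5, 8, 9, 10, 1, 12] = (12)(1 2 3 11)(5 7)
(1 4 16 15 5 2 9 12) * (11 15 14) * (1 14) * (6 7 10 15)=(1 4 16)(2 9 12 14 11 6 7 10 15 5)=[0, 4, 9, 3, 16, 2, 7, 10, 8, 12, 15, 6, 14, 13, 11, 5, 1]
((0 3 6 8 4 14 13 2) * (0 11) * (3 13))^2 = ((0 13 2 11)(3 6 8 4 14))^2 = (0 2)(3 8 14 6 4)(11 13)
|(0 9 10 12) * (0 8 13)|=|(0 9 10 12 8 13)|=6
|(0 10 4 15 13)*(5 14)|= 10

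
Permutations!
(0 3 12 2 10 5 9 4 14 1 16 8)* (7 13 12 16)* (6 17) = (0 3 16 8)(1 7 13 12 2 10 5 9 4 14)(6 17) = [3, 7, 10, 16, 14, 9, 17, 13, 0, 4, 5, 11, 2, 12, 1, 15, 8, 6]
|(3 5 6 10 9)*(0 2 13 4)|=20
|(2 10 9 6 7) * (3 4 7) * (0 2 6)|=|(0 2 10 9)(3 4 7 6)|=4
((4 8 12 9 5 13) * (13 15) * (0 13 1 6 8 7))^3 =((0 13 4 7)(1 6 8 12 9 5 15))^3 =(0 7 4 13)(1 12 15 8 5 6 9)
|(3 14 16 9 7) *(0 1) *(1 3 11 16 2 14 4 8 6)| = 12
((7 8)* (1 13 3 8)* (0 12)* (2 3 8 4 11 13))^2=((0 12)(1 2 3 4 11 13 8 7))^2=(1 3 11 8)(2 4 13 7)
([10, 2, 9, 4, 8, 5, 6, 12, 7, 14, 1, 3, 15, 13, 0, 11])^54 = [0, 1, 2, 15, 11, 5, 6, 4, 3, 9, 10, 12, 8, 13, 14, 7]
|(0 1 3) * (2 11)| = 6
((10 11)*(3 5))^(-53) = (3 5)(10 11)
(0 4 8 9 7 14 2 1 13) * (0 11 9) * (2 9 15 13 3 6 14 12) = (0 4 8)(1 3 6 14 9 7 12 2)(11 15 13) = [4, 3, 1, 6, 8, 5, 14, 12, 0, 7, 10, 15, 2, 11, 9, 13]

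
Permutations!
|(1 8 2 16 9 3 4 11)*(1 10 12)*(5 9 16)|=|(16)(1 8 2 5 9 3 4 11 10 12)|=10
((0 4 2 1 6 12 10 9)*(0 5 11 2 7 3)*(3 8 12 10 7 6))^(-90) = (12)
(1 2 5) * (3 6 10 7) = (1 2 5)(3 6 10 7) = [0, 2, 5, 6, 4, 1, 10, 3, 8, 9, 7]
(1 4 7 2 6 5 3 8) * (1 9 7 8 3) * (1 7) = [0, 4, 6, 3, 8, 7, 5, 2, 9, 1] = (1 4 8 9)(2 6 5 7)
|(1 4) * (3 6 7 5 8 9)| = 6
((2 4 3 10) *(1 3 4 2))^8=((1 3 10))^8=(1 10 3)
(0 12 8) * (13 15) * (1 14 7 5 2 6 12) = (0 1 14 7 5 2 6 12 8)(13 15) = [1, 14, 6, 3, 4, 2, 12, 5, 0, 9, 10, 11, 8, 15, 7, 13]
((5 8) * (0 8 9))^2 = ((0 8 5 9))^2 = (0 5)(8 9)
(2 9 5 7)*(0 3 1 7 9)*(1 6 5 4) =(0 3 6 5 9 4 1 7 2) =[3, 7, 0, 6, 1, 9, 5, 2, 8, 4]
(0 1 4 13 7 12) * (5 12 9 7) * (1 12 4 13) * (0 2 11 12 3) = (0 3)(1 13 5 4)(2 11 12)(7 9) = [3, 13, 11, 0, 1, 4, 6, 9, 8, 7, 10, 12, 2, 5]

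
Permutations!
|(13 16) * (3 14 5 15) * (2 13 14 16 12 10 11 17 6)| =35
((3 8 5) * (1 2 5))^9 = ((1 2 5 3 8))^9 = (1 8 3 5 2)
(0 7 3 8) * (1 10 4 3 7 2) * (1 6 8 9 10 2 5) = (0 5 1 2 6 8)(3 9 10 4) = [5, 2, 6, 9, 3, 1, 8, 7, 0, 10, 4]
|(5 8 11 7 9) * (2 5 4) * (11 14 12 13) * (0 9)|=11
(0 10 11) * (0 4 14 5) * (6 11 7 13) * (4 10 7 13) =(0 7 4 14 5)(6 11 10 13) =[7, 1, 2, 3, 14, 0, 11, 4, 8, 9, 13, 10, 12, 6, 5]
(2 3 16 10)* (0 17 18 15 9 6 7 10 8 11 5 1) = [17, 0, 3, 16, 4, 1, 7, 10, 11, 6, 2, 5, 12, 13, 14, 9, 8, 18, 15] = (0 17 18 15 9 6 7 10 2 3 16 8 11 5 1)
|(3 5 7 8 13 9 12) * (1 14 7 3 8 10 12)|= |(1 14 7 10 12 8 13 9)(3 5)|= 8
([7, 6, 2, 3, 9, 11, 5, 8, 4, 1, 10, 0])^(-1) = (0 11 5 6 1 9 4 8 7)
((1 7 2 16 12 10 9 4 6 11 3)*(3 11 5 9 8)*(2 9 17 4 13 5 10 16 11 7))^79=(1 2 11 7 9 13 5 17 4 6 10 8 3)(12 16)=((1 2 11 7 9 13 5 17 4 6 10 8 3)(12 16))^79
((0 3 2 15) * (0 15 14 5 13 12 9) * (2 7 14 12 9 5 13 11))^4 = ((15)(0 3 7 14 13 9)(2 12 5 11))^4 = (15)(0 13 7)(3 9 14)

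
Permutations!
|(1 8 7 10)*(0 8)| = |(0 8 7 10 1)| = 5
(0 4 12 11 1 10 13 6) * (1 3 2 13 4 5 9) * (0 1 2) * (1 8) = (0 5 9 2 13 6 8 1 10 4 12 11 3) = [5, 10, 13, 0, 12, 9, 8, 7, 1, 2, 4, 3, 11, 6]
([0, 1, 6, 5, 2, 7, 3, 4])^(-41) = [0, 1, 6, 5, 2, 7, 3, 4]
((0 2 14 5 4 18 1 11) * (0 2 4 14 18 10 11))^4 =(0 2 4 18 10 1 11)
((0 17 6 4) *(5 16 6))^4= ((0 17 5 16 6 4))^4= (0 6 5)(4 16 17)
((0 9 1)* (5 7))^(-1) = (0 1 9)(5 7)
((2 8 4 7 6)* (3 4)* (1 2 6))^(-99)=(1 3)(2 4)(7 8)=((1 2 8 3 4 7))^(-99)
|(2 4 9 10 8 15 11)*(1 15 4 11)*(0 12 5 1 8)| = |(0 12 5 1 15 8 4 9 10)(2 11)| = 18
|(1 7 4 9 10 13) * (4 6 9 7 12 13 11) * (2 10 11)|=|(1 12 13)(2 10)(4 7 6 9 11)|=30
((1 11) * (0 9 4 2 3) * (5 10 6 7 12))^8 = (0 2 9 3 4)(5 7 10 12 6)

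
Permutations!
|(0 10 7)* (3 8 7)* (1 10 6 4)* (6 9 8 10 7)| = 14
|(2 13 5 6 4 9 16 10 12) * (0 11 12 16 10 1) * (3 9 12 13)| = 13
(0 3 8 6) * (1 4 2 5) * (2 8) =(0 3 2 5 1 4 8 6) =[3, 4, 5, 2, 8, 1, 0, 7, 6]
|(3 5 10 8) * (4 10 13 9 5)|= |(3 4 10 8)(5 13 9)|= 12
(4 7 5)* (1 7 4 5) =(1 7) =[0, 7, 2, 3, 4, 5, 6, 1]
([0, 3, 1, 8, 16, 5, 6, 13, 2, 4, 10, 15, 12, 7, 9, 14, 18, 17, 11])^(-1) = [0, 2, 8, 1, 9, 5, 6, 13, 3, 14, 10, 18, 12, 7, 15, 11, 4, 17, 16]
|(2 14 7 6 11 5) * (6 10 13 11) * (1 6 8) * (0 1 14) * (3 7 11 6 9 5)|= 40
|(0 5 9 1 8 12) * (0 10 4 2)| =|(0 5 9 1 8 12 10 4 2)| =9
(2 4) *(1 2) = (1 2 4) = [0, 2, 4, 3, 1]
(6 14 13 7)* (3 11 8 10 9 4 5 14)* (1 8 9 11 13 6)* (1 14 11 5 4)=(1 8 10 5 11 9)(3 13 7 14 6)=[0, 8, 2, 13, 4, 11, 3, 14, 10, 1, 5, 9, 12, 7, 6]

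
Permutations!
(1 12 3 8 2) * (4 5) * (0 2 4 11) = [2, 12, 1, 8, 5, 11, 6, 7, 4, 9, 10, 0, 3] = (0 2 1 12 3 8 4 5 11)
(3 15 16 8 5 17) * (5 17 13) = (3 15 16 8 17)(5 13) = [0, 1, 2, 15, 4, 13, 6, 7, 17, 9, 10, 11, 12, 5, 14, 16, 8, 3]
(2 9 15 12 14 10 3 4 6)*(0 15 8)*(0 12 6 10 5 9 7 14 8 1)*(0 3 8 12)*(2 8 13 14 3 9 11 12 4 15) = (0 2 7 3 15 6 8)(1 9)(4 10 13 14 5 11 12) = [2, 9, 7, 15, 10, 11, 8, 3, 0, 1, 13, 12, 4, 14, 5, 6]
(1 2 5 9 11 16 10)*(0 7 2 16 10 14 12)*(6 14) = (0 7 2 5 9 11 10 1 16 6 14 12) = [7, 16, 5, 3, 4, 9, 14, 2, 8, 11, 1, 10, 0, 13, 12, 15, 6]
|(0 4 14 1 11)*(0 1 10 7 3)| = 6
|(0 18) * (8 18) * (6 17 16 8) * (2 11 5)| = 6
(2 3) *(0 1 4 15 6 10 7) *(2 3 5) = (0 1 4 15 6 10 7)(2 5) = [1, 4, 5, 3, 15, 2, 10, 0, 8, 9, 7, 11, 12, 13, 14, 6]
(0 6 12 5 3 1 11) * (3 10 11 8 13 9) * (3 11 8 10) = (0 6 12 5 3 1 10 8 13 9 11) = [6, 10, 2, 1, 4, 3, 12, 7, 13, 11, 8, 0, 5, 9]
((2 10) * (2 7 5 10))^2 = ((5 10 7))^2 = (5 7 10)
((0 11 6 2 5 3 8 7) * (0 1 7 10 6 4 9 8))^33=(0 9 6 3 4 10 5 11 8 2)(1 7)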